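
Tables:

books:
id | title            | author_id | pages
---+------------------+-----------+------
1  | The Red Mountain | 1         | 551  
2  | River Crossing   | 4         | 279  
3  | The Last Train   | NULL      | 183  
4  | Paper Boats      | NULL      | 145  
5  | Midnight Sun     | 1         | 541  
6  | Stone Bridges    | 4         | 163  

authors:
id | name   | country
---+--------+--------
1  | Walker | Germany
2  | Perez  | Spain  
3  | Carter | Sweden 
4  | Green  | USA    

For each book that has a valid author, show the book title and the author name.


INNER JOIN keeps only books rows whose author_id matches an id in authors. Walk through each book:
  - book 1 (The Red Mountain): author_id=1 -> matches Walker
  - book 2 (River Crossing): author_id=4 -> matches Green
  - book 3 (The Last Train): author_id=NULL, no match -> dropped
  - book 4 (Paper Boats): author_id=NULL, no match -> dropped
  - book 5 (Midnight Sun): author_id=1 -> matches Walker
  - book 6 (Stone Bridges): author_id=4 -> matches Green
So 2 of 6 rows are dropped.

SQL:
SELECT a.title, b.name AS author
FROM books a
INNER JOIN authors b ON a.author_id = b.id

Result:
title            | author
-----------------+-------
The Red Mountain | Walker
River Crossing   | Green 
Midnight Sun     | Walker
Stone Bridges    | Green 


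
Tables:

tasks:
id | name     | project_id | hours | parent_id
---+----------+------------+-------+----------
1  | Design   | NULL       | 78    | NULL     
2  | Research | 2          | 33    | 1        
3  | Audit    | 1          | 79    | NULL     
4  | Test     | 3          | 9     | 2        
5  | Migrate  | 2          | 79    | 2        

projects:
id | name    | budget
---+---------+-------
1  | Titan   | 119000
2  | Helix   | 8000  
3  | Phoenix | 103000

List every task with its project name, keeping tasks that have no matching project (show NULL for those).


LEFT JOIN keeps every row from tasks (the left table); where project_id has no match in projects, the project columns become NULL. Walk through each task:
  - task 1 (Design): project_id=NULL, no match -> kept with NULL
  - task 2 (Research): project_id=2 -> matches Helix
  - task 3 (Audit): project_id=1 -> matches Titan
  - task 4 (Test): project_id=3 -> matches Phoenix
  - task 5 (Migrate): project_id=2 -> matches Helix
All 5 rows appear; 1 has NULL project.

SQL:
SELECT a.name, b.name AS project
FROM tasks a
LEFT JOIN projects b ON a.project_id = b.id

Result:
name     | project
---------+--------
Design   | NULL   
Research | Helix  
Audit    | Titan  
Test     | Phoenix
Migrate  | Helix  


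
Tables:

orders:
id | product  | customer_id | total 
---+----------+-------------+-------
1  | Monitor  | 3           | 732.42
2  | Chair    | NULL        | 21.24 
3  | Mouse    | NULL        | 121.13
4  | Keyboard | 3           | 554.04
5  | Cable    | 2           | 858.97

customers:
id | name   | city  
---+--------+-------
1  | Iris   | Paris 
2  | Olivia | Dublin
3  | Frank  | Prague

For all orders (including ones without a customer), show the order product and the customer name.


LEFT JOIN keeps every row from orders (the left table); where customer_id has no match in customers, the customer columns become NULL. Walk through each order:
  - order 1 (Monitor): customer_id=3 -> matches Frank
  - order 2 (Chair): customer_id=NULL, no match -> kept with NULL
  - order 3 (Mouse): customer_id=NULL, no match -> kept with NULL
  - order 4 (Keyboard): customer_id=3 -> matches Frank
  - order 5 (Cable): customer_id=2 -> matches Olivia
All 5 rows appear; 2 have NULL customer.

SQL:
SELECT a.product, b.name AS customer
FROM orders a
LEFT JOIN customers b ON a.customer_id = b.id

Result:
product  | customer
---------+---------
Monitor  | Frank   
Chair    | NULL    
Mouse    | NULL    
Keyboard | Frank   
Cable    | Olivia  


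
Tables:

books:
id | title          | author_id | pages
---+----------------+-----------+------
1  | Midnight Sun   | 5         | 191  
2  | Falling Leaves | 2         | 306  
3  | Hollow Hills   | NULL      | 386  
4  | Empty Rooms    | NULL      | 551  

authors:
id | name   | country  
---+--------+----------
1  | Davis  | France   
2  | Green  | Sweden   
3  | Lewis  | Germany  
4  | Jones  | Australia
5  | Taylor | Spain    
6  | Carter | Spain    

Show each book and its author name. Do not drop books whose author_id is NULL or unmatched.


LEFT JOIN keeps every row from books (the left table); where author_id has no match in authors, the author columns become NULL. Walk through each book:
  - book 1 (Midnight Sun): author_id=5 -> matches Taylor
  - book 2 (Falling Leaves): author_id=2 -> matches Green
  - book 3 (Hollow Hills): author_id=NULL, no match -> kept with NULL
  - book 4 (Empty Rooms): author_id=NULL, no match -> kept with NULL
All 4 rows appear; 2 have NULL author.

SQL:
SELECT a.title, b.name AS author
FROM books a
LEFT JOIN authors b ON a.author_id = b.id

Result:
title          | author
---------------+-------
Midnight Sun   | Taylor
Falling Leaves | Green 
Hollow Hills   | NULL  
Empty Rooms    | NULL  


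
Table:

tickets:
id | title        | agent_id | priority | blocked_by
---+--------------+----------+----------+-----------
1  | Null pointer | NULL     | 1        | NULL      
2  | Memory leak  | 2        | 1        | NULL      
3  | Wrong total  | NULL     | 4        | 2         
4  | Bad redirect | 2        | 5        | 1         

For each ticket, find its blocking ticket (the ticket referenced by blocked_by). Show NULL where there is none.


This is a self-join: tickets is joined to a second copy of itself, matching each row's blocked_by to another row's id. Use LEFT JOIN so rows with blocked_by=NULL are kept.
  - ticket 1 (Null pointer): blocked_by=NULL -> NULL
  - ticket 2 (Memory leak): blocked_by=NULL -> NULL
  - ticket 3 (Wrong total): blocked_by=2 -> Memory leak
  - ticket 4 (Bad redirect): blocked_by=1 -> Null pointer

SQL:
SELECT a.title AS item, b.title AS blocked_by
FROM tickets a
LEFT JOIN tickets b ON a.blocked_by = b.id

Result:
item         | blocked_by  
-------------+-------------
Null pointer | NULL        
Memory leak  | NULL        
Wrong total  | Memory leak 
Bad redirect | Null pointer


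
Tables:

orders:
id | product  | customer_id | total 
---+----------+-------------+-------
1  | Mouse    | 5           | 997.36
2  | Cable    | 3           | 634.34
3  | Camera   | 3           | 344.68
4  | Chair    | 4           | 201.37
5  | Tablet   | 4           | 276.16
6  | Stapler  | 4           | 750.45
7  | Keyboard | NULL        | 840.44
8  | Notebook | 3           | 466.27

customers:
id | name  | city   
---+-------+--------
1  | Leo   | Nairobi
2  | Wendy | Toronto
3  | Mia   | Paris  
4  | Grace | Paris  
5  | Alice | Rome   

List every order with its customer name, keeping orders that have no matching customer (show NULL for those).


LEFT JOIN keeps every row from orders (the left table); where customer_id has no match in customers, the customer columns become NULL. Walk through each order:
  - order 1 (Mouse): customer_id=5 -> matches Alice
  - order 2 (Cable): customer_id=3 -> matches Mia
  - order 3 (Camera): customer_id=3 -> matches Mia
  - order 4 (Chair): customer_id=4 -> matches Grace
  - order 5 (Tablet): customer_id=4 -> matches Grace
  - order 6 (Stapler): customer_id=4 -> matches Grace
  - order 7 (Keyboard): customer_id=NULL, no match -> kept with NULL
  - order 8 (Notebook): customer_id=3 -> matches Mia
All 8 rows appear; 1 has NULL customer.

SQL:
SELECT a.product, b.name AS customer
FROM orders a
LEFT JOIN customers b ON a.customer_id = b.id

Result:
product  | customer
---------+---------
Mouse    | Alice   
Cable    | Mia     
Camera   | Mia     
Chair    | Grace   
Tablet   | Grace   
Stapler  | Grace   
Keyboard | NULL    
Notebook | Mia     


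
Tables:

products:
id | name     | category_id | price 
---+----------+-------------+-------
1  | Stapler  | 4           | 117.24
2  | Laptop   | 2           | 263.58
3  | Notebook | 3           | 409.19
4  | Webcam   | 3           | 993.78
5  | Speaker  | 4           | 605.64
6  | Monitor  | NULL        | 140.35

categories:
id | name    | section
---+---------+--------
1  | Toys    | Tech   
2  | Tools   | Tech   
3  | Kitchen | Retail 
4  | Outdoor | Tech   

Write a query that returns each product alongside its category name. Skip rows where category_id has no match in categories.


INNER JOIN keeps only products rows whose category_id matches an id in categories. Walk through each product:
  - product 1 (Stapler): category_id=4 -> matches Outdoor
  - product 2 (Laptop): category_id=2 -> matches Tools
  - product 3 (Notebook): category_id=3 -> matches Kitchen
  - product 4 (Webcam): category_id=3 -> matches Kitchen
  - product 5 (Speaker): category_id=4 -> matches Outdoor
  - product 6 (Monitor): category_id=NULL, no match -> dropped
So 1 of 6 rows is dropped.

SQL:
SELECT a.name, b.name AS category
FROM products a
INNER JOIN categories b ON a.category_id = b.id

Result:
name     | category
---------+---------
Stapler  | Outdoor 
Laptop   | Tools   
Notebook | Kitchen 
Webcam   | Kitchen 
Speaker  | Outdoor 


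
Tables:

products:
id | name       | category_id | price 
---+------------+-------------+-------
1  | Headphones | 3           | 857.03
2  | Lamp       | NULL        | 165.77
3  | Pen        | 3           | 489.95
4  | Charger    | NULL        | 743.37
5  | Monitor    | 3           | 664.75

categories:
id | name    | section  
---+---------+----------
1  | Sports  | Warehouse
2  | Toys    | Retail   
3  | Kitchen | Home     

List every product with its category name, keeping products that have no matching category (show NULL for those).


LEFT JOIN keeps every row from products (the left table); where category_id has no match in categories, the category columns become NULL. Walk through each product:
  - product 1 (Headphones): category_id=3 -> matches Kitchen
  - product 2 (Lamp): category_id=NULL, no match -> kept with NULL
  - product 3 (Pen): category_id=3 -> matches Kitchen
  - product 4 (Charger): category_id=NULL, no match -> kept with NULL
  - product 5 (Monitor): category_id=3 -> matches Kitchen
All 5 rows appear; 2 have NULL category.

SQL:
SELECT a.name, b.name AS category
FROM products a
LEFT JOIN categories b ON a.category_id = b.id

Result:
name       | category
-----------+---------
Headphones | Kitchen 
Lamp       | NULL    
Pen        | Kitchen 
Charger    | NULL    
Monitor    | Kitchen 


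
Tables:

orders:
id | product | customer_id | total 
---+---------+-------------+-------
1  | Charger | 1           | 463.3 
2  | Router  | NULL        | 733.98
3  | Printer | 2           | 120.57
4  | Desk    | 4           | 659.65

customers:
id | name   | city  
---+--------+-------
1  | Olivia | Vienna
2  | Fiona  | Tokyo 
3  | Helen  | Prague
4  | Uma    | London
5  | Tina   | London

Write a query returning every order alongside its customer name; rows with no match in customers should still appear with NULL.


LEFT JOIN keeps every row from orders (the left table); where customer_id has no match in customers, the customer columns become NULL. Walk through each order:
  - order 1 (Charger): customer_id=1 -> matches Olivia
  - order 2 (Router): customer_id=NULL, no match -> kept with NULL
  - order 3 (Printer): customer_id=2 -> matches Fiona
  - order 4 (Desk): customer_id=4 -> matches Uma
All 4 rows appear; 1 has NULL customer.

SQL:
SELECT a.product, b.name AS customer
FROM orders a
LEFT JOIN customers b ON a.customer_id = b.id

Result:
product | customer
--------+---------
Charger | Olivia  
Router  | NULL    
Printer | Fiona   
Desk    | Uma     


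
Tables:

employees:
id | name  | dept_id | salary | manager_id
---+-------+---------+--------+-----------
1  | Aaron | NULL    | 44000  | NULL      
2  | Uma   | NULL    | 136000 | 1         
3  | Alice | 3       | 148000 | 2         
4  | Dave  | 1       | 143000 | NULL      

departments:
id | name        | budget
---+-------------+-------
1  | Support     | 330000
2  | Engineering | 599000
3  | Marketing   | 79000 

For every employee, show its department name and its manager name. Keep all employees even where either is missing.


Two LEFT JOINs from the same base table employees: one to departments via dept_id, one to employees itself via manager_id. Both are LEFT so every employee is preserved.
Match against departments:
  - employee 1 (Aaron): dept_id=NULL, no match -> kept with NULL
  - employee 2 (Uma): dept_id=NULL, no match -> kept with NULL
  - employee 3 (Alice): dept_id=3 -> matches Marketing
  - employee 4 (Dave): dept_id=1 -> matches Support
Match against employees (self):
  - employee 1 (Aaron): manager_id=NULL -> NULL
  - employee 2 (Uma): manager_id=1 -> Aaron
  - employee 3 (Alice): manager_id=2 -> Uma
  - employee 4 (Dave): manager_id=NULL -> NULL

SQL:
SELECT a.name, b.name AS department, c.name AS manager
FROM employees a
LEFT JOIN departments b ON a.dept_id = b.id
LEFT JOIN employees c ON a.manager_id = c.id

Result:
name  | department | manager
------+------------+--------
Aaron | NULL       | NULL   
Uma   | NULL       | Aaron  
Alice | Marketing  | Uma    
Dave  | Support    | NULL   


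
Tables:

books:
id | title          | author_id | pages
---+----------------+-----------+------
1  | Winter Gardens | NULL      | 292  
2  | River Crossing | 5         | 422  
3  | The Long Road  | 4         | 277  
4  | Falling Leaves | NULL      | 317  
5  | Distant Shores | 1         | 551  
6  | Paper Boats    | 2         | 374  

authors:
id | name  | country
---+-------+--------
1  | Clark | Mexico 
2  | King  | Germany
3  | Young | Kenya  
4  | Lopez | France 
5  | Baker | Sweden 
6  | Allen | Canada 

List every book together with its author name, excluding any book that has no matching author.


INNER JOIN keeps only books rows whose author_id matches an id in authors. Walk through each book:
  - book 1 (Winter Gardens): author_id=NULL, no match -> dropped
  - book 2 (River Crossing): author_id=5 -> matches Baker
  - book 3 (The Long Road): author_id=4 -> matches Lopez
  - book 4 (Falling Leaves): author_id=NULL, no match -> dropped
  - book 5 (Distant Shores): author_id=1 -> matches Clark
  - book 6 (Paper Boats): author_id=2 -> matches King
So 2 of 6 rows are dropped.

SQL:
SELECT a.title, b.name AS author
FROM books a
INNER JOIN authors b ON a.author_id = b.id

Result:
title          | author
---------------+-------
River Crossing | Baker 
The Long Road  | Lopez 
Distant Shores | Clark 
Paper Boats    | King  


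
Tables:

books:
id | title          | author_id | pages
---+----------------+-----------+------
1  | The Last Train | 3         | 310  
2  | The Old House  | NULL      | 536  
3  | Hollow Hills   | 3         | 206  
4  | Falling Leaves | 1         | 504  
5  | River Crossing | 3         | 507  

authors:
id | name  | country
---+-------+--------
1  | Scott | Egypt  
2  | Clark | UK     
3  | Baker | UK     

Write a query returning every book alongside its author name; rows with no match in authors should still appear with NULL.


LEFT JOIN keeps every row from books (the left table); where author_id has no match in authors, the author columns become NULL. Walk through each book:
  - book 1 (The Last Train): author_id=3 -> matches Baker
  - book 2 (The Old House): author_id=NULL, no match -> kept with NULL
  - book 3 (Hollow Hills): author_id=3 -> matches Baker
  - book 4 (Falling Leaves): author_id=1 -> matches Scott
  - book 5 (River Crossing): author_id=3 -> matches Baker
All 5 rows appear; 1 has NULL author.

SQL:
SELECT a.title, b.name AS author
FROM books a
LEFT JOIN authors b ON a.author_id = b.id

Result:
title          | author
---------------+-------
The Last Train | Baker 
The Old House  | NULL  
Hollow Hills   | Baker 
Falling Leaves | Scott 
River Crossing | Baker 


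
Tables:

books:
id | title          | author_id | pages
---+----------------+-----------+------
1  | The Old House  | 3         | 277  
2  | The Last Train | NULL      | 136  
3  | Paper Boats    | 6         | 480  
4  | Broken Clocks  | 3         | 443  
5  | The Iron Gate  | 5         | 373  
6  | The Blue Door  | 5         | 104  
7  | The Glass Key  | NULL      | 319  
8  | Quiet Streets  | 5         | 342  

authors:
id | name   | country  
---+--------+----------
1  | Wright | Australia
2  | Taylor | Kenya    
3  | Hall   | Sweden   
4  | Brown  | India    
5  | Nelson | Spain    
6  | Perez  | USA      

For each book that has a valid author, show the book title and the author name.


INNER JOIN keeps only books rows whose author_id matches an id in authors. Walk through each book:
  - book 1 (The Old House): author_id=3 -> matches Hall
  - book 2 (The Last Train): author_id=NULL, no match -> dropped
  - book 3 (Paper Boats): author_id=6 -> matches Perez
  - book 4 (Broken Clocks): author_id=3 -> matches Hall
  - book 5 (The Iron Gate): author_id=5 -> matches Nelson
  - book 6 (The Blue Door): author_id=5 -> matches Nelson
  - book 7 (The Glass Key): author_id=NULL, no match -> dropped
  - book 8 (Quiet Streets): author_id=5 -> matches Nelson
So 2 of 8 rows are dropped.

SQL:
SELECT a.title, b.name AS author
FROM books a
INNER JOIN authors b ON a.author_id = b.id

Result:
title         | author
--------------+-------
The Old House | Hall  
Paper Boats   | Perez 
Broken Clocks | Hall  
The Iron Gate | Nelson
The Blue Door | Nelson
Quiet Streets | Nelson


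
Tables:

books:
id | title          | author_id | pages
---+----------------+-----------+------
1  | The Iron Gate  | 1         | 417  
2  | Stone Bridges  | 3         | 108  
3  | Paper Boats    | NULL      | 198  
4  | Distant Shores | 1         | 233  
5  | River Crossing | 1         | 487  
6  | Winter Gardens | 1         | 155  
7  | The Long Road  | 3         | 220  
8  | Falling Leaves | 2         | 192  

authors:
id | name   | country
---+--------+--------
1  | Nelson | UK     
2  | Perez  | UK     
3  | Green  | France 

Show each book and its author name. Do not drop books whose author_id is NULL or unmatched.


LEFT JOIN keeps every row from books (the left table); where author_id has no match in authors, the author columns become NULL. Walk through each book:
  - book 1 (The Iron Gate): author_id=1 -> matches Nelson
  - book 2 (Stone Bridges): author_id=3 -> matches Green
  - book 3 (Paper Boats): author_id=NULL, no match -> kept with NULL
  - book 4 (Distant Shores): author_id=1 -> matches Nelson
  - book 5 (River Crossing): author_id=1 -> matches Nelson
  - book 6 (Winter Gardens): author_id=1 -> matches Nelson
  - book 7 (The Long Road): author_id=3 -> matches Green
  - book 8 (Falling Leaves): author_id=2 -> matches Perez
All 8 rows appear; 1 has NULL author.

SQL:
SELECT a.title, b.name AS author
FROM books a
LEFT JOIN authors b ON a.author_id = b.id

Result:
title          | author
---------------+-------
The Iron Gate  | Nelson
Stone Bridges  | Green 
Paper Boats    | NULL  
Distant Shores | Nelson
River Crossing | Nelson
Winter Gardens | Nelson
The Long Road  | Green 
Falling Leaves | Perez 


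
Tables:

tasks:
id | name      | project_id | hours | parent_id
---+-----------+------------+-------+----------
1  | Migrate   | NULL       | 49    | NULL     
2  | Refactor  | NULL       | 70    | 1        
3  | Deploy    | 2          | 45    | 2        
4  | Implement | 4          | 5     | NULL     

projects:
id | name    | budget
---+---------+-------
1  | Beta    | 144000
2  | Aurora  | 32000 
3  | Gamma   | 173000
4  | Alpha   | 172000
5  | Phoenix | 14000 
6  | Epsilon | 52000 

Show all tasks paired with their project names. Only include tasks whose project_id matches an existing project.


INNER JOIN keeps only tasks rows whose project_id matches an id in projects. Walk through each task:
  - task 1 (Migrate): project_id=NULL, no match -> dropped
  - task 2 (Refactor): project_id=NULL, no match -> dropped
  - task 3 (Deploy): project_id=2 -> matches Aurora
  - task 4 (Implement): project_id=4 -> matches Alpha
So 2 of 4 rows are dropped.

SQL:
SELECT a.name, b.name AS project
FROM tasks a
INNER JOIN projects b ON a.project_id = b.id

Result:
name      | project
----------+--------
Deploy    | Aurora 
Implement | Alpha  


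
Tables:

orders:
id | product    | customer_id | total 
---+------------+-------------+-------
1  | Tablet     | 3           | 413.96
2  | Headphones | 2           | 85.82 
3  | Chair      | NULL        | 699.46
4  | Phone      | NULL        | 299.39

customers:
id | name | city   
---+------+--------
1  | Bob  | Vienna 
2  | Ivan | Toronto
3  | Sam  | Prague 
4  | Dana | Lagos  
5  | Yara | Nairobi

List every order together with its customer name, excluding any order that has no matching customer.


INNER JOIN keeps only orders rows whose customer_id matches an id in customers. Walk through each order:
  - order 1 (Tablet): customer_id=3 -> matches Sam
  - order 2 (Headphones): customer_id=2 -> matches Ivan
  - order 3 (Chair): customer_id=NULL, no match -> dropped
  - order 4 (Phone): customer_id=NULL, no match -> dropped
So 2 of 4 rows are dropped.

SQL:
SELECT a.product, b.name AS customer
FROM orders a
INNER JOIN customers b ON a.customer_id = b.id

Result:
product    | customer
-----------+---------
Tablet     | Sam     
Headphones | Ivan    


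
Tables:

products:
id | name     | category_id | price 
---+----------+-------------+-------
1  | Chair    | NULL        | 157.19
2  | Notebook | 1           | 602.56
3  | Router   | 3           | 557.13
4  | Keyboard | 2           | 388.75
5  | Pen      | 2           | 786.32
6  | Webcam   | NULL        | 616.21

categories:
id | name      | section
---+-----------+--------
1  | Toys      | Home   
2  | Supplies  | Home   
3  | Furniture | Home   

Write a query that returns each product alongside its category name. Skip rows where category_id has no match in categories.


INNER JOIN keeps only products rows whose category_id matches an id in categories. Walk through each product:
  - product 1 (Chair): category_id=NULL, no match -> dropped
  - product 2 (Notebook): category_id=1 -> matches Toys
  - product 3 (Router): category_id=3 -> matches Furniture
  - product 4 (Keyboard): category_id=2 -> matches Supplies
  - product 5 (Pen): category_id=2 -> matches Supplies
  - product 6 (Webcam): category_id=NULL, no match -> dropped
So 2 of 6 rows are dropped.

SQL:
SELECT a.name, b.name AS category
FROM products a
INNER JOIN categories b ON a.category_id = b.id

Result:
name     | category 
---------+----------
Notebook | Toys     
Router   | Furniture
Keyboard | Supplies 
Pen      | Supplies 


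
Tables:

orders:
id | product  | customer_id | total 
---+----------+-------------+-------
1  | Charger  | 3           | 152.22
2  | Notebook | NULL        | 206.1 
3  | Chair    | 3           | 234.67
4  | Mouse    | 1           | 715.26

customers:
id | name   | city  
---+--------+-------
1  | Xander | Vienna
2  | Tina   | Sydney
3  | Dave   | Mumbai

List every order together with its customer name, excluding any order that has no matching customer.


INNER JOIN keeps only orders rows whose customer_id matches an id in customers. Walk through each order:
  - order 1 (Charger): customer_id=3 -> matches Dave
  - order 2 (Notebook): customer_id=NULL, no match -> dropped
  - order 3 (Chair): customer_id=3 -> matches Dave
  - order 4 (Mouse): customer_id=1 -> matches Xander
So 1 of 4 rows is dropped.

SQL:
SELECT a.product, b.name AS customer
FROM orders a
INNER JOIN customers b ON a.customer_id = b.id

Result:
product | customer
--------+---------
Charger | Dave    
Chair   | Dave    
Mouse   | Xander  


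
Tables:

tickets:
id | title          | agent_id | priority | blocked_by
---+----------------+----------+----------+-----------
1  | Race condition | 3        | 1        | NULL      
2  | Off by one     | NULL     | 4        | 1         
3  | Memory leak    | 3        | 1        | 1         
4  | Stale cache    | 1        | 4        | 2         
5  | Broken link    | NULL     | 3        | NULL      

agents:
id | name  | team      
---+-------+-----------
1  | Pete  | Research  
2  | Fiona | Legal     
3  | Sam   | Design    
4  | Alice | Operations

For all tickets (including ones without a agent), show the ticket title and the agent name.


LEFT JOIN keeps every row from tickets (the left table); where agent_id has no match in agents, the agent columns become NULL. Walk through each ticket:
  - ticket 1 (Race condition): agent_id=3 -> matches Sam
  - ticket 2 (Off by one): agent_id=NULL, no match -> kept with NULL
  - ticket 3 (Memory leak): agent_id=3 -> matches Sam
  - ticket 4 (Stale cache): agent_id=1 -> matches Pete
  - ticket 5 (Broken link): agent_id=NULL, no match -> kept with NULL
All 5 rows appear; 2 have NULL agent.

SQL:
SELECT a.title, b.name AS agent
FROM tickets a
LEFT JOIN agents b ON a.agent_id = b.id

Result:
title          | agent
---------------+------
Race condition | Sam  
Off by one     | NULL 
Memory leak    | Sam  
Stale cache    | Pete 
Broken link    | NULL 


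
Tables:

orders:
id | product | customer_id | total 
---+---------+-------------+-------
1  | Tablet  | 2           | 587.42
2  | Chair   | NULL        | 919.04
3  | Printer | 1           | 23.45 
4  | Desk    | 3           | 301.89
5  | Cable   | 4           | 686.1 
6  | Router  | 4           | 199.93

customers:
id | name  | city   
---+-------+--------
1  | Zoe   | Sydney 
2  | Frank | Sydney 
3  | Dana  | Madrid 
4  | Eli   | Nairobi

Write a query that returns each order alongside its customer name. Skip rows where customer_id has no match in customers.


INNER JOIN keeps only orders rows whose customer_id matches an id in customers. Walk through each order:
  - order 1 (Tablet): customer_id=2 -> matches Frank
  - order 2 (Chair): customer_id=NULL, no match -> dropped
  - order 3 (Printer): customer_id=1 -> matches Zoe
  - order 4 (Desk): customer_id=3 -> matches Dana
  - order 5 (Cable): customer_id=4 -> matches Eli
  - order 6 (Router): customer_id=4 -> matches Eli
So 1 of 6 rows is dropped.

SQL:
SELECT a.product, b.name AS customer
FROM orders a
INNER JOIN customers b ON a.customer_id = b.id

Result:
product | customer
--------+---------
Tablet  | Frank   
Printer | Zoe     
Desk    | Dana    
Cable   | Eli     
Router  | Eli     


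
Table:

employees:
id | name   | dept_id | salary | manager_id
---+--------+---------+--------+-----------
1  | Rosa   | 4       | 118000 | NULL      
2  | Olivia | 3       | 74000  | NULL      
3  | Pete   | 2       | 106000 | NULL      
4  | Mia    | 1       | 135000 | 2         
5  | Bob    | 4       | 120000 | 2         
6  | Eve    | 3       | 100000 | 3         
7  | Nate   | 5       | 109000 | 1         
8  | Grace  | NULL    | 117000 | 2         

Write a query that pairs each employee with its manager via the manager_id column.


This is a self-join: employees is joined to a second copy of itself, matching each row's manager_id to another row's id. Use LEFT JOIN so rows with manager_id=NULL are kept.
  - employee 1 (Rosa): manager_id=NULL -> NULL
  - employee 2 (Olivia): manager_id=NULL -> NULL
  - employee 3 (Pete): manager_id=NULL -> NULL
  - employee 4 (Mia): manager_id=2 -> Olivia
  - employee 5 (Bob): manager_id=2 -> Olivia
  - employee 6 (Eve): manager_id=3 -> Pete
  - employee 7 (Nate): manager_id=1 -> Rosa
  - employee 8 (Grace): manager_id=2 -> Olivia

SQL:
SELECT a.name AS item, b.name AS manager
FROM employees a
LEFT JOIN employees b ON a.manager_id = b.id

Result:
item   | manager
-------+--------
Rosa   | NULL   
Olivia | NULL   
Pete   | NULL   
Mia    | Olivia 
Bob    | Olivia 
Eve    | Pete   
Nate   | Rosa   
Grace  | Olivia 


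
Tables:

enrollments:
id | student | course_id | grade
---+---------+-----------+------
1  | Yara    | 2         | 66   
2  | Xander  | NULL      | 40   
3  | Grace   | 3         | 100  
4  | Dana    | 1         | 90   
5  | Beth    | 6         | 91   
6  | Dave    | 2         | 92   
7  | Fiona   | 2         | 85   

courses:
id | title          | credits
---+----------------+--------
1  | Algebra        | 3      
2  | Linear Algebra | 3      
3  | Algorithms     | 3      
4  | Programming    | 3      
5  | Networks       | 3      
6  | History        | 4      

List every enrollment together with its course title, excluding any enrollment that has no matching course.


INNER JOIN keeps only enrollments rows whose course_id matches an id in courses. Walk through each enrollment:
  - enrollment 1 (Yara): course_id=2 -> matches Linear Algebra
  - enrollment 2 (Xander): course_id=NULL, no match -> dropped
  - enrollment 3 (Grace): course_id=3 -> matches Algorithms
  - enrollment 4 (Dana): course_id=1 -> matches Algebra
  - enrollment 5 (Beth): course_id=6 -> matches History
  - enrollment 6 (Dave): course_id=2 -> matches Linear Algebra
  - enrollment 7 (Fiona): course_id=2 -> matches Linear Algebra
So 1 of 7 rows is dropped.

SQL:
SELECT a.student, b.title AS course
FROM enrollments a
INNER JOIN courses b ON a.course_id = b.id

Result:
student | course        
--------+---------------
Yara    | Linear Algebra
Grace   | Algorithms    
Dana    | Algebra       
Beth    | History       
Dave    | Linear Algebra
Fiona   | Linear Algebra


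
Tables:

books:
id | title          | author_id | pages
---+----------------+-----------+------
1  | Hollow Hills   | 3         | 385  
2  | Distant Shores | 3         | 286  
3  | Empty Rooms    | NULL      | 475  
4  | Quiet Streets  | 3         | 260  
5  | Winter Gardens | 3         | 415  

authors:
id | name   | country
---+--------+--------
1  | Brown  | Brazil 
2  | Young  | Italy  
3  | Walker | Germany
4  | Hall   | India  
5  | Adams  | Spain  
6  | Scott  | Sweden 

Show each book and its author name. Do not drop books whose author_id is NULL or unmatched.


LEFT JOIN keeps every row from books (the left table); where author_id has no match in authors, the author columns become NULL. Walk through each book:
  - book 1 (Hollow Hills): author_id=3 -> matches Walker
  - book 2 (Distant Shores): author_id=3 -> matches Walker
  - book 3 (Empty Rooms): author_id=NULL, no match -> kept with NULL
  - book 4 (Quiet Streets): author_id=3 -> matches Walker
  - book 5 (Winter Gardens): author_id=3 -> matches Walker
All 5 rows appear; 1 has NULL author.

SQL:
SELECT a.title, b.name AS author
FROM books a
LEFT JOIN authors b ON a.author_id = b.id

Result:
title          | author
---------------+-------
Hollow Hills   | Walker
Distant Shores | Walker
Empty Rooms    | NULL  
Quiet Streets  | Walker
Winter Gardens | Walker


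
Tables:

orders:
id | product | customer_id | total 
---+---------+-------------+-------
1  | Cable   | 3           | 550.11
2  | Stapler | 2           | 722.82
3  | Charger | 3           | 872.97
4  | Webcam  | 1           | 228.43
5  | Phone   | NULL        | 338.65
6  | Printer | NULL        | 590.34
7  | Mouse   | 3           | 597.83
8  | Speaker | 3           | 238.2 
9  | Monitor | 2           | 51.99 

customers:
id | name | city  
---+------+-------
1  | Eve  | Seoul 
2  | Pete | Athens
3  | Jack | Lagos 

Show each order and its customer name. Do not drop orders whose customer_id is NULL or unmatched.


LEFT JOIN keeps every row from orders (the left table); where customer_id has no match in customers, the customer columns become NULL. Walk through each order:
  - order 1 (Cable): customer_id=3 -> matches Jack
  - order 2 (Stapler): customer_id=2 -> matches Pete
  - order 3 (Charger): customer_id=3 -> matches Jack
  - order 4 (Webcam): customer_id=1 -> matches Eve
  - order 5 (Phone): customer_id=NULL, no match -> kept with NULL
  - order 6 (Printer): customer_id=NULL, no match -> kept with NULL
  - order 7 (Mouse): customer_id=3 -> matches Jack
  - order 8 (Speaker): customer_id=3 -> matches Jack
  - order 9 (Monitor): customer_id=2 -> matches Pete
All 9 rows appear; 2 have NULL customer.

SQL:
SELECT a.product, b.name AS customer
FROM orders a
LEFT JOIN customers b ON a.customer_id = b.id

Result:
product | customer
--------+---------
Cable   | Jack    
Stapler | Pete    
Charger | Jack    
Webcam  | Eve     
Phone   | NULL    
Printer | NULL    
Mouse   | Jack    
Speaker | Jack    
Monitor | Pete    


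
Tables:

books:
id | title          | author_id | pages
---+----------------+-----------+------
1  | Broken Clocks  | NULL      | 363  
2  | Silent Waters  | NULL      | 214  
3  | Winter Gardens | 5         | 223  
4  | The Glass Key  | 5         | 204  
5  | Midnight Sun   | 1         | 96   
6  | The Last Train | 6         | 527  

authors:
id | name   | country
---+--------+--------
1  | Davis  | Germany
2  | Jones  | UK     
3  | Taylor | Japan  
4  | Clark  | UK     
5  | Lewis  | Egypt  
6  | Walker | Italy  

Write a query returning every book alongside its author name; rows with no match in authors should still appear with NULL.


LEFT JOIN keeps every row from books (the left table); where author_id has no match in authors, the author columns become NULL. Walk through each book:
  - book 1 (Broken Clocks): author_id=NULL, no match -> kept with NULL
  - book 2 (Silent Waters): author_id=NULL, no match -> kept with NULL
  - book 3 (Winter Gardens): author_id=5 -> matches Lewis
  - book 4 (The Glass Key): author_id=5 -> matches Lewis
  - book 5 (Midnight Sun): author_id=1 -> matches Davis
  - book 6 (The Last Train): author_id=6 -> matches Walker
All 6 rows appear; 2 have NULL author.

SQL:
SELECT a.title, b.name AS author
FROM books a
LEFT JOIN authors b ON a.author_id = b.id

Result:
title          | author
---------------+-------
Broken Clocks  | NULL  
Silent Waters  | NULL  
Winter Gardens | Lewis 
The Glass Key  | Lewis 
Midnight Sun   | Davis 
The Last Train | Walker


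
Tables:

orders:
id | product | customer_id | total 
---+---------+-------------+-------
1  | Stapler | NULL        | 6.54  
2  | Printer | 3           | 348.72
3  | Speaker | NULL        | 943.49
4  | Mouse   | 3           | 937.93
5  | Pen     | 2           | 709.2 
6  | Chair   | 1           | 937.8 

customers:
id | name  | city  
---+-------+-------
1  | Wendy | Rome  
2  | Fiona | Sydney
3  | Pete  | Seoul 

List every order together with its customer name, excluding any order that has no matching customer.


INNER JOIN keeps only orders rows whose customer_id matches an id in customers. Walk through each order:
  - order 1 (Stapler): customer_id=NULL, no match -> dropped
  - order 2 (Printer): customer_id=3 -> matches Pete
  - order 3 (Speaker): customer_id=NULL, no match -> dropped
  - order 4 (Mouse): customer_id=3 -> matches Pete
  - order 5 (Pen): customer_id=2 -> matches Fiona
  - order 6 (Chair): customer_id=1 -> matches Wendy
So 2 of 6 rows are dropped.

SQL:
SELECT a.product, b.name AS customer
FROM orders a
INNER JOIN customers b ON a.customer_id = b.id

Result:
product | customer
--------+---------
Printer | Pete    
Mouse   | Pete    
Pen     | Fiona   
Chair   | Wendy   


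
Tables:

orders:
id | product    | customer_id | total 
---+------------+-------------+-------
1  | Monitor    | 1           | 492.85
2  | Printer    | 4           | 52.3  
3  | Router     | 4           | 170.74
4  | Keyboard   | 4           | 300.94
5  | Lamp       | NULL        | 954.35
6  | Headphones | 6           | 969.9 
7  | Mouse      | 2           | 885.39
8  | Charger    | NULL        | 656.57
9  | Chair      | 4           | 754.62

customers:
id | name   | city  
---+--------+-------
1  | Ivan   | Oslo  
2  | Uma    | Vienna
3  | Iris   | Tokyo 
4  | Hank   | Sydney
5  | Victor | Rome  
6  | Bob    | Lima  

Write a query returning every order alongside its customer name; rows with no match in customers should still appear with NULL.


LEFT JOIN keeps every row from orders (the left table); where customer_id has no match in customers, the customer columns become NULL. Walk through each order:
  - order 1 (Monitor): customer_id=1 -> matches Ivan
  - order 2 (Printer): customer_id=4 -> matches Hank
  - order 3 (Router): customer_id=4 -> matches Hank
  - order 4 (Keyboard): customer_id=4 -> matches Hank
  - order 5 (Lamp): customer_id=NULL, no match -> kept with NULL
  - order 6 (Headphones): customer_id=6 -> matches Bob
  - order 7 (Mouse): customer_id=2 -> matches Uma
  - order 8 (Charger): customer_id=NULL, no match -> kept with NULL
  - order 9 (Chair): customer_id=4 -> matches Hank
All 9 rows appear; 2 have NULL customer.

SQL:
SELECT a.product, b.name AS customer
FROM orders a
LEFT JOIN customers b ON a.customer_id = b.id

Result:
product    | customer
-----------+---------
Monitor    | Ivan    
Printer    | Hank    
Router     | Hank    
Keyboard   | Hank    
Lamp       | NULL    
Headphones | Bob     
Mouse      | Uma     
Charger    | NULL    
Chair      | Hank    


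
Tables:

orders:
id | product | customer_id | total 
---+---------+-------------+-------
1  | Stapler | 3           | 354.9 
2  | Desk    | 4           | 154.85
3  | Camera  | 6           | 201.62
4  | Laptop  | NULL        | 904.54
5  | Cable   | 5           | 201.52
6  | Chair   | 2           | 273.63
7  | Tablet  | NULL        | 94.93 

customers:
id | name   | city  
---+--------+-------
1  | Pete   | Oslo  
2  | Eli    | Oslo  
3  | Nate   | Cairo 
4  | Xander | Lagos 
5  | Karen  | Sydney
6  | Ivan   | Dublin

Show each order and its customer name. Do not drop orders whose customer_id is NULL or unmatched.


LEFT JOIN keeps every row from orders (the left table); where customer_id has no match in customers, the customer columns become NULL. Walk through each order:
  - order 1 (Stapler): customer_id=3 -> matches Nate
  - order 2 (Desk): customer_id=4 -> matches Xander
  - order 3 (Camera): customer_id=6 -> matches Ivan
  - order 4 (Laptop): customer_id=NULL, no match -> kept with NULL
  - order 5 (Cable): customer_id=5 -> matches Karen
  - order 6 (Chair): customer_id=2 -> matches Eli
  - order 7 (Tablet): customer_id=NULL, no match -> kept with NULL
All 7 rows appear; 2 have NULL customer.

SQL:
SELECT a.product, b.name AS customer
FROM orders a
LEFT JOIN customers b ON a.customer_id = b.id

Result:
product | customer
--------+---------
Stapler | Nate    
Desk    | Xander  
Camera  | Ivan    
Laptop  | NULL    
Cable   | Karen   
Chair   | Eli     
Tablet  | NULL    


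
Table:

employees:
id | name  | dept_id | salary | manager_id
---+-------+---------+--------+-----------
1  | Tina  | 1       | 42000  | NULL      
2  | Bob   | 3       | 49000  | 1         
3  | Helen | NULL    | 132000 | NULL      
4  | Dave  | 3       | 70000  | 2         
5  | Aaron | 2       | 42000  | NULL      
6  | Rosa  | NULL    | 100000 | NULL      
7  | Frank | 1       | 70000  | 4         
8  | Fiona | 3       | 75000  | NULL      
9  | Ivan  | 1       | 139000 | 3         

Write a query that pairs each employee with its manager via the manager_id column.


This is a self-join: employees is joined to a second copy of itself, matching each row's manager_id to another row's id. Use LEFT JOIN so rows with manager_id=NULL are kept.
  - employee 1 (Tina): manager_id=NULL -> NULL
  - employee 2 (Bob): manager_id=1 -> Tina
  - employee 3 (Helen): manager_id=NULL -> NULL
  - employee 4 (Dave): manager_id=2 -> Bob
  - employee 5 (Aaron): manager_id=NULL -> NULL
  - employee 6 (Rosa): manager_id=NULL -> NULL
  - employee 7 (Frank): manager_id=4 -> Dave
  - employee 8 (Fiona): manager_id=NULL -> NULL
  - employee 9 (Ivan): manager_id=3 -> Helen

SQL:
SELECT a.name AS item, b.name AS manager
FROM employees a
LEFT JOIN employees b ON a.manager_id = b.id

Result:
item  | manager
------+--------
Tina  | NULL   
Bob   | Tina   
Helen | NULL   
Dave  | Bob    
Aaron | NULL   
Rosa  | NULL   
Frank | Dave   
Fiona | NULL   
Ivan  | Helen  


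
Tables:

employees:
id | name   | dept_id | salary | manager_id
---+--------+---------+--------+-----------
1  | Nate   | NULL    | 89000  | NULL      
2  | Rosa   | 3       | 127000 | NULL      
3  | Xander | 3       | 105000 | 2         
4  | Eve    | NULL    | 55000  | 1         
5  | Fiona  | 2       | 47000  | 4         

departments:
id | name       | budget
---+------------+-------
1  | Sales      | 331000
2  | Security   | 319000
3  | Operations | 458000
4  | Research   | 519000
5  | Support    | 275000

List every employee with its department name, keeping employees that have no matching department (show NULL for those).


LEFT JOIN keeps every row from employees (the left table); where dept_id has no match in departments, the department columns become NULL. Walk through each employee:
  - employee 1 (Nate): dept_id=NULL, no match -> kept with NULL
  - employee 2 (Rosa): dept_id=3 -> matches Operations
  - employee 3 (Xander): dept_id=3 -> matches Operations
  - employee 4 (Eve): dept_id=NULL, no match -> kept with NULL
  - employee 5 (Fiona): dept_id=2 -> matches Security
All 5 rows appear; 2 have NULL department.

SQL:
SELECT a.name, b.name AS department
FROM employees a
LEFT JOIN departments b ON a.dept_id = b.id

Result:
name   | department
-------+-----------
Nate   | NULL      
Rosa   | Operations
Xander | Operations
Eve    | NULL      
Fiona  | Security  
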